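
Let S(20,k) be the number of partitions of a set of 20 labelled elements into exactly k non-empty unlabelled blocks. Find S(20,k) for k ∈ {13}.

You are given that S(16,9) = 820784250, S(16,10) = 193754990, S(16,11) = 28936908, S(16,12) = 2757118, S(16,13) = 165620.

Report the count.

@17  (17,10):193754990·10+820784250→2758334150, (17,11):28936908·11+193754990→512060978, (17,12):2757118·12+28936908→62022324, (17,13):165620·13+2757118→4910178
@18  (18,11):512060978·11+2758334150→8391004908, (18,12):62022324·12+512060978→1256328866, (18,13):4910178·13+62022324→125854638
@19  (19,12):1256328866·12+8391004908→23466951300, (19,13):125854638·13+1256328866→2892439160
@20  (20,13):2892439160·13+23466951300→61068660380
Read S(20,13) = 61068660380.

61068660380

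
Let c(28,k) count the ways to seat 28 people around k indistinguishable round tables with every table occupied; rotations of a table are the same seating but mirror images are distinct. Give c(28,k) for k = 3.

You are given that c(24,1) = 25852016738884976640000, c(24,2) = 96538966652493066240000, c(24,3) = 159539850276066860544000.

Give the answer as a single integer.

i=25: T(25,1)=0+24·25852016738884976640000=620448401733239439360000 | T(25,2)=25852016738884976640000+24·96538966652493066240000=2342787216398718566400000 | T(25,3)=96538966652493066240000+24·159539850276066860544000=3925495373278097719296000
i=26: T(26,1)=0+25·620448401733239439360000=15511210043330985984000000 | T(26,2)=620448401733239439360000+25·2342787216398718566400000=59190128811701203599360000 | T(26,3)=2342787216398718566400000+25·3925495373278097719296000=100480171548351161548800000
i=27: T(27,2)=15511210043330985984000000+26·59190128811701203599360000=1554454559147562279567360000 | T(27,3)=59190128811701203599360000+26·100480171548351161548800000=2671674589068831403868160000
i=28: T(28,3)=1554454559147562279567360000+27·2671674589068831403868160000=73689668464006010184007680000
Read c(28,3) = 73689668464006010184007680000.

73689668464006010184007680000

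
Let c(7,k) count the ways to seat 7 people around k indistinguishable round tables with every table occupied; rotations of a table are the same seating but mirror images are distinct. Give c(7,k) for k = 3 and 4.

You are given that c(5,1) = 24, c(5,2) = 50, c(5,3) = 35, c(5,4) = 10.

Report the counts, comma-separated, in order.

1624, 735

i=6: T(6,2)=24+5·50=274 | T(6,3)=50+5·35=225 | T(6,4)=35+5·10=85
i=7: T(7,3)=274+6·225=1624 | T(7,4)=225+6·85=735
Read c(7,3) = 1624, c(7,4) = 735.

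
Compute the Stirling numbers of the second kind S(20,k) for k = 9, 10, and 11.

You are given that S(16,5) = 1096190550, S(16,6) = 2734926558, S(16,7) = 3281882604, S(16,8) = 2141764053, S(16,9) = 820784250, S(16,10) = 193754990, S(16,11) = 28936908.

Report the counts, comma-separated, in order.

12011282644725, 5917584964655, 1900842429486

[17] T[17,6]:6*2734926558+1096190550=17505749898 · T[17,7]:7*3281882604+2734926558=25708104786 · T[17,8]:8*2141764053+3281882604=20415995028 · T[17,9]:9*820784250+2141764053=9528822303 · T[17,10]:10*193754990+820784250=2758334150 · T[17,11]:11*28936908+193754990=512060978
[18] T[18,7]:7*25708104786+17505749898=197462483400 · T[18,8]:8*20415995028+25708104786=189036065010 · T[18,9]:9*9528822303+20415995028=106175395755 · T[18,10]:10*2758334150+9528822303=37112163803 · T[18,11]:11*512060978+2758334150=8391004908
[19] T[19,8]:8*189036065010+197462483400=1709751003480 · T[19,9]:9*106175395755+189036065010=1144614626805 · T[19,10]:10*37112163803+106175395755=477297033785 · T[19,11]:11*8391004908+37112163803=129413217791
[20] T[20,9]:9*1144614626805+1709751003480=12011282644725 · T[20,10]:10*477297033785+1144614626805=5917584964655 · T[20,11]:11*129413217791+477297033785=1900842429486
Read S(20,9) = 12011282644725, S(20,10) = 5917584964655, S(20,11) = 1900842429486.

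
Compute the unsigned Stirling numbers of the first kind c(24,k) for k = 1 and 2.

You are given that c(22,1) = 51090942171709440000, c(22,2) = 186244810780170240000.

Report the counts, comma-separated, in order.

25852016738884976640000, 96538966652493066240000

i=23: T(23,1)=0+22·51090942171709440000=1124000727777607680000 | T(23,2)=51090942171709440000+22·186244810780170240000=4148476779335454720000
i=24: T(24,1)=0+23·1124000727777607680000=25852016738884976640000 | T(24,2)=1124000727777607680000+23·4148476779335454720000=96538966652493066240000
Read c(24,1) = 25852016738884976640000, c(24,2) = 96538966652493066240000.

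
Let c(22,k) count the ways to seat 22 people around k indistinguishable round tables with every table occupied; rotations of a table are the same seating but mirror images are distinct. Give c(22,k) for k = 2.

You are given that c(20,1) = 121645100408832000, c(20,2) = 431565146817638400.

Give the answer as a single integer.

i=21: T(21,1)=0+20·121645100408832000=2432902008176640000 | T(21,2)=121645100408832000+20·431565146817638400=8752948036761600000
i=22: T(22,2)=2432902008176640000+21·8752948036761600000=186244810780170240000
Read c(22,2) = 186244810780170240000.

186244810780170240000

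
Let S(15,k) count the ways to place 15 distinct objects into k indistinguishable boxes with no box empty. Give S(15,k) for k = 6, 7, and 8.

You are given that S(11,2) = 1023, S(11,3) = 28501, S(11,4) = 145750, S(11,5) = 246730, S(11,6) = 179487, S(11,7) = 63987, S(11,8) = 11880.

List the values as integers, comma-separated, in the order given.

i=12: T(12,3)=1023+3·28501=86526 | T(12,4)=28501+4·145750=611501 | T(12,5)=145750+5·246730=1379400 | T(12,6)=246730+6·179487=1323652 | T(12,7)=179487+7·63987=627396 | T(12,8)=63987+8·11880=159027
i=13: T(13,4)=86526+4·611501=2532530 | T(13,5)=611501+5·1379400=7508501 | T(13,6)=1379400+6·1323652=9321312 | T(13,7)=1323652+7·627396=5715424 | T(13,8)=627396+8·159027=1899612
i=14: T(14,5)=2532530+5·7508501=40075035 | T(14,6)=7508501+6·9321312=63436373 | T(14,7)=9321312+7·5715424=49329280 | T(14,8)=5715424+8·1899612=20912320
i=15: T(15,6)=40075035+6·63436373=420693273 | T(15,7)=63436373+7·49329280=408741333 | T(15,8)=49329280+8·20912320=216627840
Read S(15,6) = 420693273, S(15,7) = 408741333, S(15,8) = 216627840.

420693273, 408741333, 216627840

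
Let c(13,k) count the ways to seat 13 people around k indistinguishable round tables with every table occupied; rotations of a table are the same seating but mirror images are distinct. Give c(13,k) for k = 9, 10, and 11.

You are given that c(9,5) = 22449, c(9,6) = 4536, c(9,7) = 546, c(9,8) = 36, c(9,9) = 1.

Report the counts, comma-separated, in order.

i=10: T(10,6)=22449+9·4536=63273 | T(10,7)=4536+9·546=9450 | T(10,8)=546+9·36=870 | T(10,9)=36+9·1=45 | T(10,10)=1+9·0=1
i=11: T(11,7)=63273+10·9450=157773 | T(11,8)=9450+10·870=18150 | T(11,9)=870+10·45=1320 | T(11,10)=45+10·1=55 | T(11,11)=1+10·0=1
i=12: T(12,8)=157773+11·18150=357423 | T(12,9)=18150+11·1320=32670 | T(12,10)=1320+11·55=1925 | T(12,11)=55+11·1=66
i=13: T(13,9)=357423+12·32670=749463 | T(13,10)=32670+12·1925=55770 | T(13,11)=1925+12·66=2717
Read c(13,9) = 749463, c(13,10) = 55770, c(13,11) = 2717.

749463, 55770, 2717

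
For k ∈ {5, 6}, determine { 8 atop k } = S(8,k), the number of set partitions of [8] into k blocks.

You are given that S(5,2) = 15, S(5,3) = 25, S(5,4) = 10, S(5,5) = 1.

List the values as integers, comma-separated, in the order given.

1050, 266

@6  (6,3):25·3+15→90, (6,4):10·4+25→65, (6,5):1·5+10→15, (6,6):0·6+1→1
@7  (7,4):65·4+90→350, (7,5):15·5+65→140, (7,6):1·6+15→21
@8  (8,5):140·5+350→1050, (8,6):21·6+140→266
Read S(8,5) = 1050, S(8,6) = 266.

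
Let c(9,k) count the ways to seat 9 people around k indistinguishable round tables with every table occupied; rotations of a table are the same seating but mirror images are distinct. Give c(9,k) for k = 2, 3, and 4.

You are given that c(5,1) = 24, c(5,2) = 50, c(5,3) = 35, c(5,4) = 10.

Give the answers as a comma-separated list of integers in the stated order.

@6  (6,1):24·5+0→120, (6,2):50·5+24→274, (6,3):35·5+50→225, (6,4):10·5+35→85
@7  (7,1):120·6+0→720, (7,2):274·6+120→1764, (7,3):225·6+274→1624, (7,4):85·6+225→735
@8  (8,1):720·7+0→5040, (8,2):1764·7+720→13068, (8,3):1624·7+1764→13132, (8,4):735·7+1624→6769
@9  (9,2):13068·8+5040→109584, (9,3):13132·8+13068→118124, (9,4):6769·8+13132→67284
Read c(9,2) = 109584, c(9,3) = 118124, c(9,4) = 67284.

109584, 118124, 67284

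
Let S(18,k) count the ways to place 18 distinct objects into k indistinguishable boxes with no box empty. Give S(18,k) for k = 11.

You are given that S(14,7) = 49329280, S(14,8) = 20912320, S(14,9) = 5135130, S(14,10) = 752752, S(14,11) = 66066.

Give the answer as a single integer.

r15: T_15,8=8×20912320+49329280=216627840; T_15,9=9×5135130+20912320=67128490; T_15,10=10×752752+5135130=12662650; T_15,11=11×66066+752752=1479478
r16: T_16,9=9×67128490+216627840=820784250; T_16,10=10×12662650+67128490=193754990; T_16,11=11×1479478+12662650=28936908
r17: T_17,10=10×193754990+820784250=2758334150; T_17,11=11×28936908+193754990=512060978
r18: T_18,11=11×512060978+2758334150=8391004908
Read S(18,11) = 8391004908.

8391004908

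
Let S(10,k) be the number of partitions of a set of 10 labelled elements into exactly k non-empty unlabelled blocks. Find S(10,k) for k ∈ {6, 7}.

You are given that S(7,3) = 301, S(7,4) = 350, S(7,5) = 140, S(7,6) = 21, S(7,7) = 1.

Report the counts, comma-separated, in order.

[8] T[8,4]:4*350+301=1701 · T[8,5]:5*140+350=1050 · T[8,6]:6*21+140=266 · T[8,7]:7*1+21=28
[9] T[9,5]:5*1050+1701=6951 · T[9,6]:6*266+1050=2646 · T[9,7]:7*28+266=462
[10] T[10,6]:6*2646+6951=22827 · T[10,7]:7*462+2646=5880
Read S(10,6) = 22827, S(10,7) = 5880.

22827, 5880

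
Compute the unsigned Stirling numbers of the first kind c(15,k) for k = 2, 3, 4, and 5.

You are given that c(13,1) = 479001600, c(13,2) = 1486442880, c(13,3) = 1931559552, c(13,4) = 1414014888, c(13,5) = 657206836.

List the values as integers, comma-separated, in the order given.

i=14: T(14,1)=0+13·479001600=6227020800 | T(14,2)=479001600+13·1486442880=19802759040 | T(14,3)=1486442880+13·1931559552=26596717056 | T(14,4)=1931559552+13·1414014888=20313753096 | T(14,5)=1414014888+13·657206836=9957703756
i=15: T(15,2)=6227020800+14·19802759040=283465647360 | T(15,3)=19802759040+14·26596717056=392156797824 | T(15,4)=26596717056+14·20313753096=310989260400 | T(15,5)=20313753096+14·9957703756=159721605680
Read c(15,2) = 283465647360, c(15,3) = 392156797824, c(15,4) = 310989260400, c(15,5) = 159721605680.

283465647360, 392156797824, 310989260400, 159721605680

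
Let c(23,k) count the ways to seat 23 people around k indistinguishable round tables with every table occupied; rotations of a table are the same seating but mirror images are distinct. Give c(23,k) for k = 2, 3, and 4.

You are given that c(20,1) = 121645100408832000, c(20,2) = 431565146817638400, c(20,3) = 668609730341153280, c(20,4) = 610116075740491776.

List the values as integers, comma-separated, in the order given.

[21] T[21,1]:20*121645100408832000+0=2432902008176640000 · T[21,2]:20*431565146817638400+121645100408832000=8752948036761600000 · T[21,3]:20*668609730341153280+431565146817638400=13803759753640704000 · T[21,4]:20*610116075740491776+668609730341153280=12870931245150988800
[22] T[22,1]:21*2432902008176640000+0=51090942171709440000 · T[22,2]:21*8752948036761600000+2432902008176640000=186244810780170240000 · T[22,3]:21*13803759753640704000+8752948036761600000=298631902863216384000 · T[22,4]:21*12870931245150988800+13803759753640704000=284093315901811468800
[23] T[23,2]:22*186244810780170240000+51090942171709440000=4148476779335454720000 · T[23,3]:22*298631902863216384000+186244810780170240000=6756146673770930688000 · T[23,4]:22*284093315901811468800+298631902863216384000=6548684852703068697600
Read c(23,2) = 4148476779335454720000, c(23,3) = 6756146673770930688000, c(23,4) = 6548684852703068697600.

4148476779335454720000, 6756146673770930688000, 6548684852703068697600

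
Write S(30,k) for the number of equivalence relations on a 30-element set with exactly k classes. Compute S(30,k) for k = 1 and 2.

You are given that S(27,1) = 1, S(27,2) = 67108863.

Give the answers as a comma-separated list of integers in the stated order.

row 28: T[28][1]=1·1+0=1  T[28][2]=2·67108863+1=134217727
row 29: T[29][1]=1·1+0=1  T[29][2]=2·134217727+1=268435455
row 30: T[30][1]=1·1+0=1  T[30][2]=2·268435455+1=536870911
Read S(30,1) = 1, S(30,2) = 536870911.

1, 536870911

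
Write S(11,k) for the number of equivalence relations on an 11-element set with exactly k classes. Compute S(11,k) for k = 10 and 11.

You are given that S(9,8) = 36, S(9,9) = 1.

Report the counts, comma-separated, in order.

55, 1

i=10: T(10,9)=36+9·1=45 | T(10,10)=1+10·0=1
i=11: T(11,10)=45+10·1=55 | T(11,11)=1+11·0=1
Read S(11,10) = 55, S(11,11) = 1.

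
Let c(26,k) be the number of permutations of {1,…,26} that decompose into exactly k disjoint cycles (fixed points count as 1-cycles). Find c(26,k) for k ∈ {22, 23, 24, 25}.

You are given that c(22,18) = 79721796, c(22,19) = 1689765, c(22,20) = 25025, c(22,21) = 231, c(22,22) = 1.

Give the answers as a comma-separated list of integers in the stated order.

@23  (23,19):1689765·22+79721796→116896626, (23,20):25025·22+1689765→2240315, (23,21):231·22+25025→30107, (23,22):1·22+231→253, (23,23):0·22+1→1
@24  (24,20):2240315·23+116896626→168423871, (24,21):30107·23+2240315→2932776, (24,22):253·23+30107→35926, (24,23):1·23+253→276, (24,24):0·23+1→1
@25  (25,21):2932776·24+168423871→238810495, (25,22):35926·24+2932776→3795000, (25,23):276·24+35926→42550, (25,24):1·24+276→300, (25,25):0·24+1→1
@26  (26,22):3795000·25+238810495→333685495, (26,23):42550·25+3795000→4858750, (26,24):300·25+42550→50050, (26,25):1·25+300→325
Read c(26,22) = 333685495, c(26,23) = 4858750, c(26,24) = 50050, c(26,25) = 325.

333685495, 4858750, 50050, 325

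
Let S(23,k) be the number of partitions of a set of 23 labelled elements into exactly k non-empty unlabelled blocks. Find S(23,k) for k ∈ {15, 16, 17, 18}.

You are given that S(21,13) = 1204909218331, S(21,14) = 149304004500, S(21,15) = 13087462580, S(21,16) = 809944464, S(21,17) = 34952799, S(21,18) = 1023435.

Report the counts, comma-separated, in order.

i=22: T(22,14)=1204909218331+14·149304004500=3295165281331 | T(22,15)=149304004500+15·13087462580=345615943200 | T(22,16)=13087462580+16·809944464=26046574004 | T(22,17)=809944464+17·34952799=1404142047 | T(22,18)=34952799+18·1023435=53374629
i=23: T(23,15)=3295165281331+15·345615943200=8479404429331 | T(23,16)=345615943200+16·26046574004=762361127264 | T(23,17)=26046574004+17·1404142047=49916988803 | T(23,18)=1404142047+18·53374629=2364885369
Read S(23,15) = 8479404429331, S(23,16) = 762361127264, S(23,17) = 49916988803, S(23,18) = 2364885369.

8479404429331, 762361127264, 49916988803, 2364885369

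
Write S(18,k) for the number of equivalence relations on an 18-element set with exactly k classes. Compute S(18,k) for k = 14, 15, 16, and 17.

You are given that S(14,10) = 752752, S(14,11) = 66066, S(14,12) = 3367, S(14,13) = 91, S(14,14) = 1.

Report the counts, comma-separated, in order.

i=15: T(15,11)=752752+11·66066=1479478 | T(15,12)=66066+12·3367=106470 | T(15,13)=3367+13·91=4550 | T(15,14)=91+14·1=105 | T(15,15)=1+15·0=1
i=16: T(16,12)=1479478+12·106470=2757118 | T(16,13)=106470+13·4550=165620 | T(16,14)=4550+14·105=6020 | T(16,15)=105+15·1=120 | T(16,16)=1+16·0=1
i=17: T(17,13)=2757118+13·165620=4910178 | T(17,14)=165620+14·6020=249900 | T(17,15)=6020+15·120=7820 | T(17,16)=120+16·1=136 | T(17,17)=1+17·0=1
i=18: T(18,14)=4910178+14·249900=8408778 | T(18,15)=249900+15·7820=367200 | T(18,16)=7820+16·136=9996 | T(18,17)=136+17·1=153
Read S(18,14) = 8408778, S(18,15) = 367200, S(18,16) = 9996, S(18,17) = 153.

8408778, 367200, 9996, 153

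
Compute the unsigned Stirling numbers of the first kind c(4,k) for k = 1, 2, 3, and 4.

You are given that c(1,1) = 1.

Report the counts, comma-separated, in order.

6, 11, 6, 1

i=2: T(2,1)=0+1·1=1 | T(2,2)=1+1·0=1
i=3: T(3,1)=0+2·1=2 | T(3,2)=1+2·1=3 | T(3,3)=1+2·0=1
i=4: T(4,1)=0+3·2=6 | T(4,2)=2+3·3=11 | T(4,3)=3+3·1=6 | T(4,4)=1+3·0=1
Read c(4,1) = 6, c(4,2) = 11, c(4,3) = 6, c(4,4) = 1.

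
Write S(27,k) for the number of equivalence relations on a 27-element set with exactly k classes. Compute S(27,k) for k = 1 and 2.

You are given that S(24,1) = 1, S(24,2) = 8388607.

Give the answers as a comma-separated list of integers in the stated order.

[25] T[25,1]:1*1+0=1 · T[25,2]:2*8388607+1=16777215
[26] T[26,1]:1*1+0=1 · T[26,2]:2*16777215+1=33554431
[27] T[27,1]:1*1+0=1 · T[27,2]:2*33554431+1=67108863
Read S(27,1) = 1, S(27,2) = 67108863.

1, 67108863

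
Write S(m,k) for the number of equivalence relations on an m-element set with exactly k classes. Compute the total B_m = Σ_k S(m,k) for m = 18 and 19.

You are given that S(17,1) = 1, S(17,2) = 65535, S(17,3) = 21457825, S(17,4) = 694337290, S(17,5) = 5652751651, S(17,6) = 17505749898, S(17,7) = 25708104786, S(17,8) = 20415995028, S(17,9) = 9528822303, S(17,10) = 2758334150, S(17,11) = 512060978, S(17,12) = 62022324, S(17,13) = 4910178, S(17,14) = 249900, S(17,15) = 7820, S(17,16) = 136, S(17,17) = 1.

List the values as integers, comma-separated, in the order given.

row 18: T[18][1]=1·1+0=1  T[18][2]=2·65535+1=131071  T[18][3]=3·21457825+65535=64439010  T[18][4]=4·694337290+21457825=2798806985  T[18][5]=5·5652751651+694337290=28958095545  T[18][6]=6·17505749898+5652751651=110687251039  T[18][7]=7·25708104786+17505749898=197462483400  T[18][8]=8·20415995028+25708104786=189036065010  T[18][9]=9·9528822303+20415995028=106175395755  T[18][10]=10·2758334150+9528822303=37112163803  T[18][11]=11·512060978+2758334150=8391004908  T[18][12]=12·62022324+512060978=1256328866  T[18][13]=13·4910178+62022324=125854638  T[18][14]=14·249900+4910178=8408778  T[18][15]=15·7820+249900=367200  T[18][16]=16·136+7820=9996  T[18][17]=17·1+136=153  T[18][18]=18·0+1=1
row 19: T[19][1]=1·1+0=1  T[19][2]=2·131071+1=262143  T[19][3]=3·64439010+131071=193448101  T[19][4]=4·2798806985+64439010=11259666950  T[19][5]=5·28958095545+2798806985=147589284710  T[19][6]=6·110687251039+28958095545=693081601779  T[19][7]=7·197462483400+110687251039=1492924634839  T[19][8]=8·189036065010+197462483400=1709751003480  T[19][9]=9·106175395755+189036065010=1144614626805  T[19][10]=10·37112163803+106175395755=477297033785  T[19][11]=11·8391004908+37112163803=129413217791  T[19][12]=12·1256328866+8391004908=23466951300  T[19][13]=13·125854638+1256328866=2892439160  T[19][14]=14·8408778+125854638=243577530  T[19][15]=15·367200+8408778=13916778  T[19][16]=16·9996+367200=527136  T[19][17]=17·153+9996=12597  T[19][18]=18·1+153=171  T[19][19]=19·0+1=1
B_18 = ΣS(18,k) = 1+131071+64439010+2798806985+28958095545+110687251039+197462483400+189036065010+106175395755+37112163803+8391004908+1256328866+125854638+8408778+367200+9996+153+1 = 682076806159
B_19 = ΣS(19,k) = 1+262143+193448101+11259666950+147589284710+693081601779+1492924634839+1709751003480+1144614626805+477297033785+129413217791+23466951300+2892439160+243577530+13916778+527136+12597+171+1 = 5832742205057

682076806159, 5832742205057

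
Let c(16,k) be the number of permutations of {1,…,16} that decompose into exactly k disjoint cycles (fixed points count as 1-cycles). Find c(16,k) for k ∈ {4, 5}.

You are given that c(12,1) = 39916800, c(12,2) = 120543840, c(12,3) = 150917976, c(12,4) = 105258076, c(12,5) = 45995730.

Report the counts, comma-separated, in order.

row 13: T[13][1]=12·39916800+0=479001600  T[13][2]=12·120543840+39916800=1486442880  T[13][3]=12·150917976+120543840=1931559552  T[13][4]=12·105258076+150917976=1414014888  T[13][5]=12·45995730+105258076=657206836
row 14: T[14][2]=13·1486442880+479001600=19802759040  T[14][3]=13·1931559552+1486442880=26596717056  T[14][4]=13·1414014888+1931559552=20313753096  T[14][5]=13·657206836+1414014888=9957703756
row 15: T[15][3]=14·26596717056+19802759040=392156797824  T[15][4]=14·20313753096+26596717056=310989260400  T[15][5]=14·9957703756+20313753096=159721605680
row 16: T[16][4]=15·310989260400+392156797824=5056995703824  T[16][5]=15·159721605680+310989260400=2706813345600
Read c(16,4) = 5056995703824, c(16,5) = 2706813345600.

5056995703824, 2706813345600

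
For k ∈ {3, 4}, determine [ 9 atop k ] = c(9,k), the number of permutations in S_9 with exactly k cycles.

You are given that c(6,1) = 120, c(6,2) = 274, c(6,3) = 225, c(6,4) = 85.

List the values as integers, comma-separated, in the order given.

118124, 67284

row 7: T[7][1]=6·120+0=720  T[7][2]=6·274+120=1764  T[7][3]=6·225+274=1624  T[7][4]=6·85+225=735
row 8: T[8][2]=7·1764+720=13068  T[8][3]=7·1624+1764=13132  T[8][4]=7·735+1624=6769
row 9: T[9][3]=8·13132+13068=118124  T[9][4]=8·6769+13132=67284
Read c(9,3) = 118124, c(9,4) = 67284.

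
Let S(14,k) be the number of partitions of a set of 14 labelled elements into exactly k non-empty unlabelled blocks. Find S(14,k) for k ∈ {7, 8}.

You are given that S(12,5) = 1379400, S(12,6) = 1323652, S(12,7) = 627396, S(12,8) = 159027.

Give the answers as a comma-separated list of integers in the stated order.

row 13: T[13][6]=6·1323652+1379400=9321312  T[13][7]=7·627396+1323652=5715424  T[13][8]=8·159027+627396=1899612
row 14: T[14][7]=7·5715424+9321312=49329280  T[14][8]=8·1899612+5715424=20912320
Read S(14,7) = 49329280, S(14,8) = 20912320.

49329280, 20912320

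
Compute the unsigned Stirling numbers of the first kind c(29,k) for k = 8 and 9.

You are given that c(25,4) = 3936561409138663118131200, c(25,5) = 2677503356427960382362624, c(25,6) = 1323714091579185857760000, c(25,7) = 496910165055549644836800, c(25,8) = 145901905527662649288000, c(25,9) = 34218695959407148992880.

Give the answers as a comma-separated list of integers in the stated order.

@26  (26,5):2677503356427960382362624·25+3936561409138663118131200→70874145319837672677196800, (26,6):1323714091579185857760000·25+2677503356427960382362624→35770355645907606826362624, (26,7):496910165055549644836800·25+1323714091579185857760000→13746468217967926978680000, (26,8):145901905527662649288000·25+496910165055549644836800→4144457803247115877036800, (26,9):34218695959407148992880·25+145901905527662649288000→1001369304512841374110000
@27  (27,6):35770355645907606826362624·26+70874145319837672677196800→1000903392113435450162625024, (27,7):13746468217967926978680000·26+35770355645907606826362624→393178529313073708272042624, (27,8):4144457803247115877036800·26+13746468217967926978680000→121502371102392939781636800, (27,9):1001369304512841374110000·26+4144457803247115877036800→30180059720580991603896800
@28  (28,7):393178529313073708272042624·27+1000903392113435450162625024→11616723683566425573507775872, (28,8):121502371102392939781636800·27+393178529313073708272042624→3673742549077683082376236224, (28,9):30180059720580991603896800·27+121502371102392939781636800→936363983558079713086850400
@29  (29,8):3673742549077683082376236224·28+11616723683566425573507775872→114481515057741551880042390144, (29,9):936363983558079713086850400·28+3673742549077683082376236224→29891934088703915048808047424
Read c(29,8) = 114481515057741551880042390144, c(29,9) = 29891934088703915048808047424.

114481515057741551880042390144, 29891934088703915048808047424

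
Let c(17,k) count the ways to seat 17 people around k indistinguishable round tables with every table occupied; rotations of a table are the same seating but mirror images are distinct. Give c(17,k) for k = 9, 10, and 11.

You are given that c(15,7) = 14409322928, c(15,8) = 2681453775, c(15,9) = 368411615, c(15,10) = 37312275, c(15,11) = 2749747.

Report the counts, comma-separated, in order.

i=16: T(16,8)=14409322928+15·2681453775=54631129553 | T(16,9)=2681453775+15·368411615=8207628000 | T(16,10)=368411615+15·37312275=928095740 | T(16,11)=37312275+15·2749747=78558480
i=17: T(17,9)=54631129553+16·8207628000=185953177553 | T(17,10)=8207628000+16·928095740=23057159840 | T(17,11)=928095740+16·78558480=2185031420
Read c(17,9) = 185953177553, c(17,10) = 23057159840, c(17,11) = 2185031420.

185953177553, 23057159840, 2185031420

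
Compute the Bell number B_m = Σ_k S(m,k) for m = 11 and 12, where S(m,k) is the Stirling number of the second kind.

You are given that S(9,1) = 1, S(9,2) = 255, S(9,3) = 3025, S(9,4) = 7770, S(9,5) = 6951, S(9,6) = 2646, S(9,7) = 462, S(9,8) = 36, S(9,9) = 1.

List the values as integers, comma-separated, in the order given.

@10  (10,1):1·1+0→1, (10,2):255·2+1→511, (10,3):3025·3+255→9330, (10,4):7770·4+3025→34105, (10,5):6951·5+7770→42525, (10,6):2646·6+6951→22827, (10,7):462·7+2646→5880, (10,8):36·8+462→750, (10,9):1·9+36→45, (10,10):0·10+1→1
@11  (11,1):1·1+0→1, (11,2):511·2+1→1023, (11,3):9330·3+511→28501, (11,4):34105·4+9330→145750, (11,5):42525·5+34105→246730, (11,6):22827·6+42525→179487, (11,7):5880·7+22827→63987, (11,8):750·8+5880→11880, (11,9):45·9+750→1155, (11,10):1·10+45→55, (11,11):0·11+1→1
@12  (12,1):1·1+0→1, (12,2):1023·2+1→2047, (12,3):28501·3+1023→86526, (12,4):145750·4+28501→611501, (12,5):246730·5+145750→1379400, (12,6):179487·6+246730→1323652, (12,7):63987·7+179487→627396, (12,8):11880·8+63987→159027, (12,9):1155·9+11880→22275, (12,10):55·10+1155→1705, (12,11):1·11+55→66, (12,12):0·12+1→1
B_11 = ΣS(11,k) = 1+1023+28501+145750+246730+179487+63987+11880+1155+55+1 = 678570
B_12 = ΣS(12,k) = 1+2047+86526+611501+1379400+1323652+627396+159027+22275+1705+66+1 = 4213597

678570, 4213597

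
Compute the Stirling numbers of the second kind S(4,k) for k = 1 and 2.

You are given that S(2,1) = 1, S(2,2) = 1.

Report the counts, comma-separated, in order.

row 3: T[3][1]=1·1+0=1  T[3][2]=2·1+1=3
row 4: T[4][1]=1·1+0=1  T[4][2]=2·3+1=7
Read S(4,1) = 1, S(4,2) = 7.

1, 7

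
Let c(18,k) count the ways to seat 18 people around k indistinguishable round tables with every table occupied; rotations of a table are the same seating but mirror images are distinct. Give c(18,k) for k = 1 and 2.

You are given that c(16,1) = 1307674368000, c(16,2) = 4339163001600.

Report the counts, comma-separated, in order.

row 17: T[17][1]=16·1307674368000+0=20922789888000  T[17][2]=16·4339163001600+1307674368000=70734282393600
row 18: T[18][1]=17·20922789888000+0=355687428096000  T[18][2]=17·70734282393600+20922789888000=1223405590579200
Read c(18,1) = 355687428096000, c(18,2) = 1223405590579200.

355687428096000, 1223405590579200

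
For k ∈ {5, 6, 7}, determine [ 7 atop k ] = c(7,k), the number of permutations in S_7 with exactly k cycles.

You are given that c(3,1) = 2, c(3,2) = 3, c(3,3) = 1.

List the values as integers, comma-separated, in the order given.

175, 21, 1

[4] T[4,2]:3*3+2=11 · T[4,3]:3*1+3=6 · T[4,4]:3*0+1=1
[5] T[5,3]:4*6+11=35 · T[5,4]:4*1+6=10 · T[5,5]:4*0+1=1
[6] T[6,4]:5*10+35=85 · T[6,5]:5*1+10=15 · T[6,6]:5*0+1=1
[7] T[7,5]:6*15+85=175 · T[7,6]:6*1+15=21 · T[7,7]:6*0+1=1
Read c(7,5) = 175, c(7,6) = 21, c(7,7) = 1.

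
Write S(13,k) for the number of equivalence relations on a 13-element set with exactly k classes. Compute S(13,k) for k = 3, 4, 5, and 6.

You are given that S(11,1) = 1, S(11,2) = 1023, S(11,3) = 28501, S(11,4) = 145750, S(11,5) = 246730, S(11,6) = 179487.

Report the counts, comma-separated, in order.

261625, 2532530, 7508501, 9321312

i=12: T(12,2)=1+2·1023=2047 | T(12,3)=1023+3·28501=86526 | T(12,4)=28501+4·145750=611501 | T(12,5)=145750+5·246730=1379400 | T(12,6)=246730+6·179487=1323652
i=13: T(13,3)=2047+3·86526=261625 | T(13,4)=86526+4·611501=2532530 | T(13,5)=611501+5·1379400=7508501 | T(13,6)=1379400+6·1323652=9321312
Read S(13,3) = 261625, S(13,4) = 2532530, S(13,5) = 7508501, S(13,6) = 9321312.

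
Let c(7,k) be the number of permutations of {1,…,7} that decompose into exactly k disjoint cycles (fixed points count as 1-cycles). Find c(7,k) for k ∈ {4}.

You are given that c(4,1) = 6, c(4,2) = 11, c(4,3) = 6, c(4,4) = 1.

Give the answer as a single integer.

r5: T_5,2=4×11+6=50; T_5,3=4×6+11=35; T_5,4=4×1+6=10
r6: T_6,3=5×35+50=225; T_6,4=5×10+35=85
r7: T_7,4=6×85+225=735
Read c(7,4) = 735.

735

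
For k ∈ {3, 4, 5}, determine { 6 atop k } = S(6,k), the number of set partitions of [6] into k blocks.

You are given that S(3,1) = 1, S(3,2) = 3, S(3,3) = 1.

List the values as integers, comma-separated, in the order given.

@4  (4,1):1·1+0→1, (4,2):3·2+1→7, (4,3):1·3+3→6, (4,4):0·4+1→1
@5  (5,2):7·2+1→15, (5,3):6·3+7→25, (5,4):1·4+6→10, (5,5):0·5+1→1
@6  (6,3):25·3+15→90, (6,4):10·4+25→65, (6,5):1·5+10→15
Read S(6,3) = 90, S(6,4) = 65, S(6,5) = 15.

90, 65, 15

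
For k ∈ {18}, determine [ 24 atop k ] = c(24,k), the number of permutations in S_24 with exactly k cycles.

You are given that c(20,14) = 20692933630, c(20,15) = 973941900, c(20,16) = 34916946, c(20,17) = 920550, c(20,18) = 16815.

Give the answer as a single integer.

@21  (21,15):973941900·20+20692933630→40171771630, (21,16):34916946·20+973941900→1672280820, (21,17):920550·20+34916946→53327946, (21,18):16815·20+920550→1256850
@22  (22,16):1672280820·21+40171771630→75289668850, (22,17):53327946·21+1672280820→2792167686, (22,18):1256850·21+53327946→79721796
@23  (23,17):2792167686·22+75289668850→136717357942, (23,18):79721796·22+2792167686→4546047198
@24  (24,18):4546047198·23+136717357942→241276443496
Read c(24,18) = 241276443496.

241276443496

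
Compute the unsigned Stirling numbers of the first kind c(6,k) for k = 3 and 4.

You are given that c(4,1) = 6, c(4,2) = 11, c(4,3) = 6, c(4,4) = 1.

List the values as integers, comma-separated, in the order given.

225, 85

i=5: T(5,2)=6+4·11=50 | T(5,3)=11+4·6=35 | T(5,4)=6+4·1=10
i=6: T(6,3)=50+5·35=225 | T(6,4)=35+5·10=85
Read c(6,3) = 225, c(6,4) = 85.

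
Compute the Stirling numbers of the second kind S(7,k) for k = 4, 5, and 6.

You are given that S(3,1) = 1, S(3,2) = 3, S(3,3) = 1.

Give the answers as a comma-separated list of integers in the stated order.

350, 140, 21

[4] T[4,1]:1*1+0=1 · T[4,2]:2*3+1=7 · T[4,3]:3*1+3=6 · T[4,4]:4*0+1=1
[5] T[5,2]:2*7+1=15 · T[5,3]:3*6+7=25 · T[5,4]:4*1+6=10 · T[5,5]:5*0+1=1
[6] T[6,3]:3*25+15=90 · T[6,4]:4*10+25=65 · T[6,5]:5*1+10=15 · T[6,6]:6*0+1=1
[7] T[7,4]:4*65+90=350 · T[7,5]:5*15+65=140 · T[7,6]:6*1+15=21
Read S(7,4) = 350, S(7,5) = 140, S(7,6) = 21.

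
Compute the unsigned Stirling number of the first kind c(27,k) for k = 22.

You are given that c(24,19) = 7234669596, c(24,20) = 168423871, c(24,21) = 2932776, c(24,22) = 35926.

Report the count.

25922927745

row 25: T[25][20]=24·168423871+7234669596=11276842500  T[25][21]=24·2932776+168423871=238810495  T[25][22]=24·35926+2932776=3795000
row 26: T[26][21]=25·238810495+11276842500=17247104875  T[26][22]=25·3795000+238810495=333685495
row 27: T[27][22]=26·333685495+17247104875=25922927745
Read c(27,22) = 25922927745.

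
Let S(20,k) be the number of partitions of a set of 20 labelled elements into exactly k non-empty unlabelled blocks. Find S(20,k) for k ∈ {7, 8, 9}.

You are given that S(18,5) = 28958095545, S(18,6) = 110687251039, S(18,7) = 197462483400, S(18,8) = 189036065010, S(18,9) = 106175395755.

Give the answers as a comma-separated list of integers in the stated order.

r19: T_19,6=6×110687251039+28958095545=693081601779; T_19,7=7×197462483400+110687251039=1492924634839; T_19,8=8×189036065010+197462483400=1709751003480; T_19,9=9×106175395755+189036065010=1144614626805
r20: T_20,7=7×1492924634839+693081601779=11143554045652; T_20,8=8×1709751003480+1492924634839=15170932662679; T_20,9=9×1144614626805+1709751003480=12011282644725
Read S(20,7) = 11143554045652, S(20,8) = 15170932662679, S(20,9) = 12011282644725.

11143554045652, 15170932662679, 12011282644725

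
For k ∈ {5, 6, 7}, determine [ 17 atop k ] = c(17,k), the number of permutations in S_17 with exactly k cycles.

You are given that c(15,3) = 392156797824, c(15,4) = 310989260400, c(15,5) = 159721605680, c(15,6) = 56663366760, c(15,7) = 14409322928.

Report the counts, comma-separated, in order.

i=16: T(16,4)=392156797824+15·310989260400=5056995703824 | T(16,5)=310989260400+15·159721605680=2706813345600 | T(16,6)=159721605680+15·56663366760=1009672107080 | T(16,7)=56663366760+15·14409322928=272803210680
i=17: T(17,5)=5056995703824+16·2706813345600=48366009233424 | T(17,6)=2706813345600+16·1009672107080=18861567058880 | T(17,7)=1009672107080+16·272803210680=5374523477960
Read c(17,5) = 48366009233424, c(17,6) = 18861567058880, c(17,7) = 5374523477960.

48366009233424, 18861567058880, 5374523477960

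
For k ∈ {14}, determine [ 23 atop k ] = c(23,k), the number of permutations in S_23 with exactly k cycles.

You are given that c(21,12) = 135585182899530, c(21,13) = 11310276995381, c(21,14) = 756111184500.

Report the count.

i=22: T(22,13)=135585182899530+21·11310276995381=373100999802531 | T(22,14)=11310276995381+21·756111184500=27188611869881
i=23: T(23,14)=373100999802531+22·27188611869881=971250460939913
Read c(23,14) = 971250460939913.

971250460939913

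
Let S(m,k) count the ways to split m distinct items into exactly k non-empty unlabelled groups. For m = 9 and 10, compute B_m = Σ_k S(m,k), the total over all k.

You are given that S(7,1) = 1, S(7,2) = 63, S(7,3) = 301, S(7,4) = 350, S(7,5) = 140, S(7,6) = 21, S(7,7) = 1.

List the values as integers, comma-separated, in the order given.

21147, 115975

i=8: T(8,1)=0+1·1=1 | T(8,2)=1+2·63=127 | T(8,3)=63+3·301=966 | T(8,4)=301+4·350=1701 | T(8,5)=350+5·140=1050 | T(8,6)=140+6·21=266 | T(8,7)=21+7·1=28 | T(8,8)=1+8·0=1
i=9: T(9,1)=0+1·1=1 | T(9,2)=1+2·127=255 | T(9,3)=127+3·966=3025 | T(9,4)=966+4·1701=7770 | T(9,5)=1701+5·1050=6951 | T(9,6)=1050+6·266=2646 | T(9,7)=266+7·28=462 | T(9,8)=28+8·1=36 | T(9,9)=1+9·0=1
i=10: T(10,1)=0+1·1=1 | T(10,2)=1+2·255=511 | T(10,3)=255+3·3025=9330 | T(10,4)=3025+4·7770=34105 | T(10,5)=7770+5·6951=42525 | T(10,6)=6951+6·2646=22827 | T(10,7)=2646+7·462=5880 | T(10,8)=462+8·36=750 | T(10,9)=36+9·1=45 | T(10,10)=1+10·0=1
B_9 = ΣS(9,k) = 1+255+3025+7770+6951+2646+462+36+1 = 21147
B_10 = ΣS(10,k) = 1+511+9330+34105+42525+22827+5880+750+45+1 = 115975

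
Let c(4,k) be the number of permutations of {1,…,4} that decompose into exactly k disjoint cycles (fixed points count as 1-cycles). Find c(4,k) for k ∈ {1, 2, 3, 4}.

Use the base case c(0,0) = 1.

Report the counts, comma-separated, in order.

6, 11, 6, 1

[1] T[1,1]:0*0+1=1
[2] T[2,1]:1*1+0=1 · T[2,2]:1*0+1=1
[3] T[3,1]:2*1+0=2 · T[3,2]:2*1+1=3 · T[3,3]:2*0+1=1
[4] T[4,1]:3*2+0=6 · T[4,2]:3*3+2=11 · T[4,3]:3*1+3=6 · T[4,4]:3*0+1=1
Read c(4,1) = 6, c(4,2) = 11, c(4,3) = 6, c(4,4) = 1.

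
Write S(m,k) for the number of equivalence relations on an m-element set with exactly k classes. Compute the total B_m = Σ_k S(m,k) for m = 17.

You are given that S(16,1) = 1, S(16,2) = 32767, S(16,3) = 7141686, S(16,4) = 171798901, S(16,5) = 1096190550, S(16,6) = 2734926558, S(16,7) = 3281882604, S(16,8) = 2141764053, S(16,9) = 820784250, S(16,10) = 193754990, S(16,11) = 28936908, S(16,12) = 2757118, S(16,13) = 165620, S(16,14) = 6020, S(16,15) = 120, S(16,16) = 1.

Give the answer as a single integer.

82864869804

@17  (17,1):1·1+0→1, (17,2):32767·2+1→65535, (17,3):7141686·3+32767→21457825, (17,4):171798901·4+7141686→694337290, (17,5):1096190550·5+171798901→5652751651, (17,6):2734926558·6+1096190550→17505749898, (17,7):3281882604·7+2734926558→25708104786, (17,8):2141764053·8+3281882604→20415995028, (17,9):820784250·9+2141764053→9528822303, (17,10):193754990·10+820784250→2758334150, (17,11):28936908·11+193754990→512060978, (17,12):2757118·12+28936908→62022324, (17,13):165620·13+2757118→4910178, (17,14):6020·14+165620→249900, (17,15):120·15+6020→7820, (17,16):1·16+120→136, (17,17):0·17+1→1
B_17 = ΣS(17,k) = 1+65535+21457825+694337290+5652751651+17505749898+25708104786+20415995028+9528822303+2758334150+512060978+62022324+4910178+249900+7820+136+1 = 82864869804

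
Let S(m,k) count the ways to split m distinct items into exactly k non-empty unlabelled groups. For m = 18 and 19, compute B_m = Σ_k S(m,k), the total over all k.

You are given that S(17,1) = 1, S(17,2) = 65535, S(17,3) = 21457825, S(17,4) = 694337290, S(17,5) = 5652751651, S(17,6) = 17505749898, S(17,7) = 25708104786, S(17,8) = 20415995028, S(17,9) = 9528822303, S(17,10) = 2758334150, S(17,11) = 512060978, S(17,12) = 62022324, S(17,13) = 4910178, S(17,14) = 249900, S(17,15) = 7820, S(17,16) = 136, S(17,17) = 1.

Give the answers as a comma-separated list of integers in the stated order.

row 18: T[18][1]=1·1+0=1  T[18][2]=2·65535+1=131071  T[18][3]=3·21457825+65535=64439010  T[18][4]=4·694337290+21457825=2798806985  T[18][5]=5·5652751651+694337290=28958095545  T[18][6]=6·17505749898+5652751651=110687251039  T[18][7]=7·25708104786+17505749898=197462483400  T[18][8]=8·20415995028+25708104786=189036065010  T[18][9]=9·9528822303+20415995028=106175395755  T[18][10]=10·2758334150+9528822303=37112163803  T[18][11]=11·512060978+2758334150=8391004908  T[18][12]=12·62022324+512060978=1256328866  T[18][13]=13·4910178+62022324=125854638  T[18][14]=14·249900+4910178=8408778  T[18][15]=15·7820+249900=367200  T[18][16]=16·136+7820=9996  T[18][17]=17·1+136=153  T[18][18]=18·0+1=1
row 19: T[19][1]=1·1+0=1  T[19][2]=2·131071+1=262143  T[19][3]=3·64439010+131071=193448101  T[19][4]=4·2798806985+64439010=11259666950  T[19][5]=5·28958095545+2798806985=147589284710  T[19][6]=6·110687251039+28958095545=693081601779  T[19][7]=7·197462483400+110687251039=1492924634839  T[19][8]=8·189036065010+197462483400=1709751003480  T[19][9]=9·106175395755+189036065010=1144614626805  T[19][10]=10·37112163803+106175395755=477297033785  T[19][11]=11·8391004908+37112163803=129413217791  T[19][12]=12·1256328866+8391004908=23466951300  T[19][13]=13·125854638+1256328866=2892439160  T[19][14]=14·8408778+125854638=243577530  T[19][15]=15·367200+8408778=13916778  T[19][16]=16·9996+367200=527136  T[19][17]=17·153+9996=12597  T[19][18]=18·1+153=171  T[19][19]=19·0+1=1
B_18 = ΣS(18,k) = 1+131071+64439010+2798806985+28958095545+110687251039+197462483400+189036065010+106175395755+37112163803+8391004908+1256328866+125854638+8408778+367200+9996+153+1 = 682076806159
B_19 = ΣS(19,k) = 1+262143+193448101+11259666950+147589284710+693081601779+1492924634839+1709751003480+1144614626805+477297033785+129413217791+23466951300+2892439160+243577530+13916778+527136+12597+171+1 = 5832742205057

682076806159, 5832742205057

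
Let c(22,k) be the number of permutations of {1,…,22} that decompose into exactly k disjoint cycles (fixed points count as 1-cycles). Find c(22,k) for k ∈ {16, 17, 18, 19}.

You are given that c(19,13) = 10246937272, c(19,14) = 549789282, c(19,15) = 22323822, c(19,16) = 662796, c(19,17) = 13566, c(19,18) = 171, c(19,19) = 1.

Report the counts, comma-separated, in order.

r20: T_20,14=19×549789282+10246937272=20692933630; T_20,15=19×22323822+549789282=973941900; T_20,16=19×662796+22323822=34916946; T_20,17=19×13566+662796=920550; T_20,18=19×171+13566=16815; T_20,19=19×1+171=190
r21: T_21,15=20×973941900+20692933630=40171771630; T_21,16=20×34916946+973941900=1672280820; T_21,17=20×920550+34916946=53327946; T_21,18=20×16815+920550=1256850; T_21,19=20×190+16815=20615
r22: T_22,16=21×1672280820+40171771630=75289668850; T_22,17=21×53327946+1672280820=2792167686; T_22,18=21×1256850+53327946=79721796; T_22,19=21×20615+1256850=1689765
Read c(22,16) = 75289668850, c(22,17) = 2792167686, c(22,18) = 79721796, c(22,19) = 1689765.

75289668850, 2792167686, 79721796, 1689765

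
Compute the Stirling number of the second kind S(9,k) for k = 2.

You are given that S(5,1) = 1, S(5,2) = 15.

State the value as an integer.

255

r6: T_6,1=1×1+0=1; T_6,2=2×15+1=31
r7: T_7,1=1×1+0=1; T_7,2=2×31+1=63
r8: T_8,1=1×1+0=1; T_8,2=2×63+1=127
r9: T_9,2=2×127+1=255
Read S(9,2) = 255.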